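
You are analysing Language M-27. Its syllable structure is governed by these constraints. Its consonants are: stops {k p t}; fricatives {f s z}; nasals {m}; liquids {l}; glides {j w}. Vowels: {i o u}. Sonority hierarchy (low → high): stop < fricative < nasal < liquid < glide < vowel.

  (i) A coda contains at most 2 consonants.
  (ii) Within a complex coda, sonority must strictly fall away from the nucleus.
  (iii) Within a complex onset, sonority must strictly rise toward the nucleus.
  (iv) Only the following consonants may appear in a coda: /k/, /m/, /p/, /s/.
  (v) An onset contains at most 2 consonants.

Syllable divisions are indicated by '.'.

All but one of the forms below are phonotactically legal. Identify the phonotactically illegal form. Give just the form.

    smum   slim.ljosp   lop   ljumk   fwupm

fwupm

smum — σ1 onset /sm/ (2→3 rises), coda /m/ ok → phonotactically legal
slim.ljosp — σ1 onset /sl/ (2→4 rises), coda /m/ ok; σ2 onset /lj/ (4→5 rises), coda /sp/ (2→1 falls) ok → phonotactically legal
lop — σ1 onset /l/, coda /p/ ok → phonotactically legal
ljumk — σ1 onset /lj/ (4→5 rises), coda /mk/ (3→1 falls) ok → phonotactically legal
fwupm — violates constraint (ii): syllable 1 coda /pm/: /p/ (stop, 1) → /m/ (nasal, 3) does not fall → phonotactically illegal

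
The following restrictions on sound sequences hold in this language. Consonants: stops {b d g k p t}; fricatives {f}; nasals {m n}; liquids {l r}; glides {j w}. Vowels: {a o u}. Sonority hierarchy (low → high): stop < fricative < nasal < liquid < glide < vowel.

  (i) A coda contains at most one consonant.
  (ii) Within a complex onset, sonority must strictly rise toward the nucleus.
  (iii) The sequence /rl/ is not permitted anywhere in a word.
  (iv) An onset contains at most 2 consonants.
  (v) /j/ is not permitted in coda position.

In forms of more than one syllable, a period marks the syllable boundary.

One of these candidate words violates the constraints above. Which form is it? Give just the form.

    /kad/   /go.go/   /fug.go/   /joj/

/kad/ — σ1 onset /k/, coda /d/ ok → phonotactically legal
/go.go/ — σ1 onset /g/, coda /∅/ ok; σ2 onset /g/, coda /∅/ ok → phonotactically legal
/fug.go/ — σ1 onset /f/, coda /g/ ok; σ2 onset /g/, coda /∅/ ok → phonotactically legal
/joj/ — violates constraint (v): syllable 1 coda contains /j/ → phonotactically illegal

/joj/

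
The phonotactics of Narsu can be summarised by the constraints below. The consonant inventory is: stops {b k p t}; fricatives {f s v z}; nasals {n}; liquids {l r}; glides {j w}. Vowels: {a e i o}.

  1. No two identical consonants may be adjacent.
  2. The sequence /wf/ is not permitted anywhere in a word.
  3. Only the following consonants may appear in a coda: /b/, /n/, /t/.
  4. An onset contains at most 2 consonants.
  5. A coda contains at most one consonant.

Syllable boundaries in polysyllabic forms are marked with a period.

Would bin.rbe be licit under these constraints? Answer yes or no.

bin.rbe — σ1 onset /b/, coda /n/ ok; σ2 onset /rb/ (2C), coda /∅/ ok → licit

yes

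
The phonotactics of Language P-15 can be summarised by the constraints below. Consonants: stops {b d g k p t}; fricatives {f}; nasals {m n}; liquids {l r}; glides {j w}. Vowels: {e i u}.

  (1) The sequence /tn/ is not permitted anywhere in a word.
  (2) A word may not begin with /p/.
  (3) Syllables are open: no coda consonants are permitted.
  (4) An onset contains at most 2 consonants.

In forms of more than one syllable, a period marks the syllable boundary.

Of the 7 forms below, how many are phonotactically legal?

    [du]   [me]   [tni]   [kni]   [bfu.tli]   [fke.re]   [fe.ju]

[du] — σ1 onset /d/, coda /∅/ ok → phonotactically legal
[me] — σ1 onset /m/, coda /∅/ ok → phonotactically legal
[tni] — violates constraint 1: contains banned sequence /tn/ → phonotactically illegal
[kni] — σ1 onset /kn/ (2C), coda /∅/ ok → phonotactically legal
[bfu.tli] — σ1 onset /bf/ (2C), coda /∅/ ok; σ2 onset /tl/ (2C), coda /∅/ ok → phonotactically legal
[fke.re] — σ1 onset /fk/ (2C), coda /∅/ ok; σ2 onset /r/, coda /∅/ ok → phonotactically legal
[fe.ju] — σ1 onset /f/, coda /∅/ ok; σ2 onset /j/, coda /∅/ ok → phonotactically legal
Phonotactically legal: [du], [me], [kni], [bfu.tli], [fke.re], [fe.ju] → 6.

6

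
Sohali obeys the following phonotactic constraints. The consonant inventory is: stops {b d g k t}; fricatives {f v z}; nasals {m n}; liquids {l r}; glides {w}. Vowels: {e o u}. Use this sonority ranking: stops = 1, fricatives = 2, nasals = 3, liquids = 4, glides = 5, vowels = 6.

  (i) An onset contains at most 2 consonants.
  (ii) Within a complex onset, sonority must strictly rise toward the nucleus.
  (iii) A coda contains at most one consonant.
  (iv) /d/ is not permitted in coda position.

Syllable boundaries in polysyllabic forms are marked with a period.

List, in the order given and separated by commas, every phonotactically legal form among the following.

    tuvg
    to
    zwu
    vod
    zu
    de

tuvg — violates constraint (iii): syllable 1 coda /vg/ has 2 consonants (> 1) → phonotactically illegal
to — σ1 onset /t/, coda /∅/ ok → phonotactically legal
zwu — σ1 onset /zw/ (2→5 rises), coda /∅/ ok → phonotactically legal
vod — violates constraint (iv): syllable 1 coda contains /d/ → phonotactically illegal
zu — σ1 onset /z/, coda /∅/ ok → phonotactically legal
de — σ1 onset /d/, coda /∅/ ok → phonotactically legal

to, zwu, zu, de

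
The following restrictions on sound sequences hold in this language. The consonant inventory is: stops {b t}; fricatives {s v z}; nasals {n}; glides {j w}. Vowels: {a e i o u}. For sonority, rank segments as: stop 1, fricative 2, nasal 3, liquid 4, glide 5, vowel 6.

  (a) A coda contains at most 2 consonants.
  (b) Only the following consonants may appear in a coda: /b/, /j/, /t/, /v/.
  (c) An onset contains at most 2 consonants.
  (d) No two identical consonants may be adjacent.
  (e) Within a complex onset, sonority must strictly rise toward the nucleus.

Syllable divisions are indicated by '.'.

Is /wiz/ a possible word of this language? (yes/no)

no

/wiz/ — violates constraint (b): syllable 1 coda contains /z/, which is not a licensed coda consonant → phonotactically illegal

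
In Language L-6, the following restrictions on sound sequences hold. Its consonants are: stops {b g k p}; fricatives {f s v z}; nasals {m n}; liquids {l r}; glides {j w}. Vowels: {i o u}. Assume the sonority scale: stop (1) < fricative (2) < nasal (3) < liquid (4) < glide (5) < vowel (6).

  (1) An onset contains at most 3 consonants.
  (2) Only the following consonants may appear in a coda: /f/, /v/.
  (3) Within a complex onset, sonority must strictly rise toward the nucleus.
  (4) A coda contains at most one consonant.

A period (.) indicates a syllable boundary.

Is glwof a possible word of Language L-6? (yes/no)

glwof — σ1 onset /glw/ (1→4→5 rises), coda /f/ ok → phonotactically legal

yes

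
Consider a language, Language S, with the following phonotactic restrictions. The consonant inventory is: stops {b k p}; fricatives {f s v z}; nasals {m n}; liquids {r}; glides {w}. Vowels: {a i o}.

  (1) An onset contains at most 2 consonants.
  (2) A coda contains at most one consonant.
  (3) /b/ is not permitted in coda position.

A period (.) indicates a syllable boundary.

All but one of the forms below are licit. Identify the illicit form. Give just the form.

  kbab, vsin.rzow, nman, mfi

kbab

kbab — violates constraint 3: syllable 1 coda contains /b/ → illicit
vsin.rzow — σ1 onset /vs/ (2C), coda /n/ ok; σ2 onset /rz/ (2C), coda /w/ ok → licit
nman — σ1 onset /nm/ (2C), coda /n/ ok → licit
mfi — σ1 onset /mf/ (2C), coda /∅/ ok → licit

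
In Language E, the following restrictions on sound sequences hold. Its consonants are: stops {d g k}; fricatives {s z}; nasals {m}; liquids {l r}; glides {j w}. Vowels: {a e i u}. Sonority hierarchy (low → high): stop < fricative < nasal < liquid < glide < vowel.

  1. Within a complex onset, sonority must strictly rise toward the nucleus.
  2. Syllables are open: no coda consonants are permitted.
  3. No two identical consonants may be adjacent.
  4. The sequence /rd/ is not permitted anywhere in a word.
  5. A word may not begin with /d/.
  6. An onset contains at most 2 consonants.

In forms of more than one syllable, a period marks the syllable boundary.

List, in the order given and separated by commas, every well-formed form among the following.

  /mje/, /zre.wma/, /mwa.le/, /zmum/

/mje/, /mwa.le/

/mje/ — σ1 onset /mj/ (3→5 rises), coda /∅/ ok → well-formed
/zre.wma/ — violates constraint 1: syllable 2 onset /wm/: /w/ (glide, 5) → /m/ (nasal, 3) does not rise → ill-formed
/mwa.le/ — σ1 onset /mw/ (3→5 rises), coda /∅/ ok; σ2 onset /l/, coda /∅/ ok → well-formed
/zmum/ — violates constraint 2: syllable 1 coda /m/ has 1 consonant (> 0) → ill-formed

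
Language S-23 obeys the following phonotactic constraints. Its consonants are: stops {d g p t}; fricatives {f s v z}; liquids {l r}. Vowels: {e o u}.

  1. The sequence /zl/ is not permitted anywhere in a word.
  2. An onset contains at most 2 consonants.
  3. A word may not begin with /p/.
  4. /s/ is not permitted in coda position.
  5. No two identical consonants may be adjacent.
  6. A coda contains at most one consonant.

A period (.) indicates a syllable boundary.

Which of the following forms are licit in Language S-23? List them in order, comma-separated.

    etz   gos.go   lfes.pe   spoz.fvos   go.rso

go.rso

etz — violates constraint 6: syllable 1 coda /tz/ has 2 consonants (> 1) → illicit
gos.go — violates constraint 4: syllable 1 coda contains /s/ → illicit
lfes.pe — violates constraint 4: syllable 1 coda contains /s/ → illicit
spoz.fvos — violates constraint 4: syllable 2 coda contains /s/ → illicit
go.rso — σ1 onset /g/, coda /∅/ ok; σ2 onset /rs/ (2C), coda /∅/ ok → licit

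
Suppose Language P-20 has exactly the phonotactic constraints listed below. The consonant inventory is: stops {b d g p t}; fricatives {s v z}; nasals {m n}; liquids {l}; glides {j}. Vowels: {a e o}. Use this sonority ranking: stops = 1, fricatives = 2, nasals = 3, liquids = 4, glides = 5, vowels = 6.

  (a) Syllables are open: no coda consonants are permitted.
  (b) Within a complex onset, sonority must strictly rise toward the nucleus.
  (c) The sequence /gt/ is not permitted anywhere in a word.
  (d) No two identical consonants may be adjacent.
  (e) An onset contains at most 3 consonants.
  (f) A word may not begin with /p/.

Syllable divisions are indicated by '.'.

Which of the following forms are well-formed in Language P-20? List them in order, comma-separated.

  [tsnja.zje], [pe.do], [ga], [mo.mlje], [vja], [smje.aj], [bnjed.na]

[tsnja.zje] — violates constraint (e): syllable 1 onset /tsnj/ has 4 consonants (> 3) → ill-formed
[pe.do] — violates constraint (f): word begins with /p/ → ill-formed
[ga] — σ1 onset /g/, coda /∅/ ok → well-formed
[mo.mlje] — σ1 onset /m/, coda /∅/ ok; σ2 onset /mlj/ (3→4→5 rises), coda /∅/ ok → well-formed
[vja] — σ1 onset /vj/ (2→5 rises), coda /∅/ ok → well-formed
[smje.aj] — violates constraint (a): syllable 2 coda /j/ has 1 consonant (> 0) → ill-formed
[bnjed.na] — violates constraint (a): syllable 1 coda /d/ has 1 consonant (> 0) → ill-formed

[ga], [mo.mlje], [vja]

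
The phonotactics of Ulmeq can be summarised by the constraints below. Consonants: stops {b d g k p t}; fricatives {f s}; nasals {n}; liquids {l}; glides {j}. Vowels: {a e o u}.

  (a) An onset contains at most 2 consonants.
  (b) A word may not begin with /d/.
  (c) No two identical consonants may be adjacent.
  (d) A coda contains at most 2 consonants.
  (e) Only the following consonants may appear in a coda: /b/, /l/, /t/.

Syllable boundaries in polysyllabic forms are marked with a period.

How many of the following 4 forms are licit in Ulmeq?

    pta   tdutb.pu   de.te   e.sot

pta — σ1 onset /pt/ (2C), coda /∅/ ok → licit
tdutb.pu — σ1 onset /td/ (2C), coda /tb/ (2C) ok; σ2 onset /p/, coda /∅/ ok → licit
de.te — violates constraint (b): word begins with /d/ → illicit
e.sot — σ1 onset /∅/, coda /∅/ ok; σ2 onset /s/, coda /t/ ok → licit
Licit: pta, tdutb.pu, e.sot → 3.

3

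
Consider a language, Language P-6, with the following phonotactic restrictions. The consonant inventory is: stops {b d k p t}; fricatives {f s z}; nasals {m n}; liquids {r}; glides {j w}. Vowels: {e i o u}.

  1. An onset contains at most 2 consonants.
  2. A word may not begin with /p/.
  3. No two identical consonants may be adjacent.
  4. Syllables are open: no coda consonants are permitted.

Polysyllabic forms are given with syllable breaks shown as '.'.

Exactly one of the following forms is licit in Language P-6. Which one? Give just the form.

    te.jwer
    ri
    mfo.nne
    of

ri

te.jwer — violates constraint 4: syllable 2 coda /r/ has 1 consonant (> 0) → illicit
ri — σ1 onset /r/, coda /∅/ ok → licit
mfo.nne — violates constraint 3: adjacent identical consonants /nn/ → illicit
of — violates constraint 4: syllable 1 coda /f/ has 1 consonant (> 0) → illicit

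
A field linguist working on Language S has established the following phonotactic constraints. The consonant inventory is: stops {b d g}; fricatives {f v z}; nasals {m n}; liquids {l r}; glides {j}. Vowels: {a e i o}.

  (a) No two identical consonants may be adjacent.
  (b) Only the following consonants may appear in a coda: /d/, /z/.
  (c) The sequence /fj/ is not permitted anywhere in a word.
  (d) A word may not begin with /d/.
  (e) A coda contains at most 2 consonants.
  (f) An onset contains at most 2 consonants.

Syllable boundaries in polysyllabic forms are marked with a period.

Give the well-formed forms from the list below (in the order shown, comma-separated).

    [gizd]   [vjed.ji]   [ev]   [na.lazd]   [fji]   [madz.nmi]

[gizd] — σ1 onset /g/, coda /zd/ (2C) ok → well-formed
[vjed.ji] — σ1 onset /vj/ (2C), coda /d/ ok; σ2 onset /j/, coda /∅/ ok → well-formed
[ev] — violates constraint (b): syllable 1 coda contains /v/, which is not a licensed coda consonant → ill-formed
[na.lazd] — σ1 onset /n/, coda /∅/ ok; σ2 onset /l/, coda /zd/ (2C) ok → well-formed
[fji] — violates constraint (c): contains banned sequence /fj/ → ill-formed
[madz.nmi] — σ1 onset /m/, coda /dz/ (2C) ok; σ2 onset /nm/ (2C), coda /∅/ ok → well-formed

[gizd], [vjed.ji], [na.lazd], [madz.nmi]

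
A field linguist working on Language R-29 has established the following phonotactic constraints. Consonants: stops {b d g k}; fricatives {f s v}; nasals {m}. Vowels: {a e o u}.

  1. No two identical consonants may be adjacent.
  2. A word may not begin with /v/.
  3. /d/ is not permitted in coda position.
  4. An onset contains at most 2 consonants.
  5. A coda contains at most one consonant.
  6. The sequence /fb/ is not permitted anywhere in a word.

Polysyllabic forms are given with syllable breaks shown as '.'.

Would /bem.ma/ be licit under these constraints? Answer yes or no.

no

/bem.ma/ — violates constraint 1: adjacent identical consonants /mm/ → illicit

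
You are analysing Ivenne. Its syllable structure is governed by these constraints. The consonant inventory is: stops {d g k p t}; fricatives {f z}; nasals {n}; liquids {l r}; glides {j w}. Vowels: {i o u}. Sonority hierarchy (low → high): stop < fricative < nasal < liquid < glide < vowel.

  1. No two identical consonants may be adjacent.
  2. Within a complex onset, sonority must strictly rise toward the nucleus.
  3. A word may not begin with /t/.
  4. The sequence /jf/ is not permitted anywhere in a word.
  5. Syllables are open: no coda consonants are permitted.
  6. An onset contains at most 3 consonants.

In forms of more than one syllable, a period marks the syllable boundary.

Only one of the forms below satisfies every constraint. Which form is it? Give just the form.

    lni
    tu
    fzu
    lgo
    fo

lni — violates constraint 2: syllable 1 onset /ln/: /l/ (liquid, 4) → /n/ (nasal, 3) does not rise → ill-formed
tu — violates constraint 3: word begins with /t/ → ill-formed
fzu — violates constraint 2: syllable 1 onset /fz/: /f/ (fricative, 2) → /z/ (fricative, 2) does not rise → ill-formed
lgo — violates constraint 2: syllable 1 onset /lg/: /l/ (liquid, 4) → /g/ (stop, 1) does not rise → ill-formed
fo — σ1 onset /f/, coda /∅/ ok → well-formed

fo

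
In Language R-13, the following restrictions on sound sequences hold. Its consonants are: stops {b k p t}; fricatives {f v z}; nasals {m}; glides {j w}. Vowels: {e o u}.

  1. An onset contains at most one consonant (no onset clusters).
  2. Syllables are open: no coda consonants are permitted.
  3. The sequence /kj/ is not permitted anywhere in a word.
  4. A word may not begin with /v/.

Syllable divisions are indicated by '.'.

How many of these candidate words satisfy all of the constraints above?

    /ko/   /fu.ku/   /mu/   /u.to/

/ko/ — σ1 onset /k/, coda /∅/ ok → well-formed
/fu.ku/ — σ1 onset /f/, coda /∅/ ok; σ2 onset /k/, coda /∅/ ok → well-formed
/mu/ — σ1 onset /m/, coda /∅/ ok → well-formed
/u.to/ — σ1 onset /∅/, coda /∅/ ok; σ2 onset /t/, coda /∅/ ok → well-formed
Well-formed: /ko/, /fu.ku/, /mu/, /u.to/ → 4.

4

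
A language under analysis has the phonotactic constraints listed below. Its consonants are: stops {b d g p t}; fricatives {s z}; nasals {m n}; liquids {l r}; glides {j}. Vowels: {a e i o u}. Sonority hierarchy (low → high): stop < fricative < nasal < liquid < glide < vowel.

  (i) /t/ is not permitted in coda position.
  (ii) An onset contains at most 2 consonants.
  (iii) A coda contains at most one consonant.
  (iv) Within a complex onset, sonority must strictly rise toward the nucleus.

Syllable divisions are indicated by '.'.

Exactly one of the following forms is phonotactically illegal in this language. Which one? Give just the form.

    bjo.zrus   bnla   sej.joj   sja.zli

bnla

bjo.zrus — σ1 onset /bj/ (1→5 rises), coda /∅/ ok; σ2 onset /zr/ (2→4 rises), coda /s/ ok → phonotactically legal
bnla — violates constraint (ii): syllable 1 onset /bnl/ has 3 consonants (> 2) → phonotactically illegal
sej.joj — σ1 onset /s/, coda /j/ ok; σ2 onset /j/, coda /j/ ok → phonotactically legal
sja.zli — σ1 onset /sj/ (2→5 rises), coda /∅/ ok; σ2 onset /zl/ (2→4 rises), coda /∅/ ok → phonotactically legal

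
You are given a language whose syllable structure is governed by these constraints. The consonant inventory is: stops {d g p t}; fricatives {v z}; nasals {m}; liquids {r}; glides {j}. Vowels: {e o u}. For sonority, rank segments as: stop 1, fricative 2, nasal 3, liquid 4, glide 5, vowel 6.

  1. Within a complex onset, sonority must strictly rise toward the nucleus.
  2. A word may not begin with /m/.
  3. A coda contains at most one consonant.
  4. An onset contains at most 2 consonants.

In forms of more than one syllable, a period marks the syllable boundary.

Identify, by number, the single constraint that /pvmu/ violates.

/pvmu/: syllable 1 onset /pvm/ has 3 consonants (> 2).
This is a violation of constraint 4: "An onset contains at most 2 consonants."
The remaining constraints (1, 2, 3) are satisfied.

4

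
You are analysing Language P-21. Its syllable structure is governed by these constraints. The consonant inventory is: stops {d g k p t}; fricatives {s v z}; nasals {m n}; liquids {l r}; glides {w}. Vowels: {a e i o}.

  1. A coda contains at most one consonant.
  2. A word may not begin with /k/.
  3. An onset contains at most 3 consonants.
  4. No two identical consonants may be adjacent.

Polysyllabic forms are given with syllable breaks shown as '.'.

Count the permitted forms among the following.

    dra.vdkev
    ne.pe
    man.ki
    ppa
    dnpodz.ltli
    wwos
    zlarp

dra.vdkev — σ1 onset /dr/ (2C), coda /∅/ ok; σ2 onset /vdk/ (3C), coda /v/ ok → permitted
ne.pe — σ1 onset /n/, coda /∅/ ok; σ2 onset /p/, coda /∅/ ok → permitted
man.ki — σ1 onset /m/, coda /n/ ok; σ2 onset /k/, coda /∅/ ok → permitted
ppa — violates constraint 4: adjacent identical consonants /pp/ → not permitted
dnpodz.ltli — violates constraint 1: syllable 1 coda /dz/ has 2 consonants (> 1) → not permitted
wwos — violates constraint 4: adjacent identical consonants /ww/ → not permitted
zlarp — violates constraint 1: syllable 1 coda /rp/ has 2 consonants (> 1) → not permitted
Permitted: dra.vdkev, ne.pe, man.ki → 3.

3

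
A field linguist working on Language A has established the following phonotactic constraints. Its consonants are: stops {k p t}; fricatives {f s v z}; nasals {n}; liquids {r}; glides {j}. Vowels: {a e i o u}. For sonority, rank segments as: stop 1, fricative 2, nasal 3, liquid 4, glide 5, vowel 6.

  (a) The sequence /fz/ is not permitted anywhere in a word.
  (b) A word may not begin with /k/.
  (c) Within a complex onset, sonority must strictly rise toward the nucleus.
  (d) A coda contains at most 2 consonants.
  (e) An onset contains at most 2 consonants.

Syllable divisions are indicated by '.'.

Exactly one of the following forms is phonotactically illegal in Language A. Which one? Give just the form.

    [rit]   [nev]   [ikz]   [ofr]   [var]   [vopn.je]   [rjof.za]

[rit] — σ1 onset /r/, coda /t/ ok → phonotactically legal
[nev] — σ1 onset /n/, coda /v/ ok → phonotactically legal
[ikz] — σ1 onset /∅/, coda /kz/ (2C) ok → phonotactically legal
[ofr] — σ1 onset /∅/, coda /fr/ (2C) ok → phonotactically legal
[var] — σ1 onset /v/, coda /r/ ok → phonotactically legal
[vopn.je] — σ1 onset /v/, coda /pn/ (2C) ok; σ2 onset /j/, coda /∅/ ok → phonotactically legal
[rjof.za] — violates constraint (a): contains banned sequence /fz/ → phonotactically illegal

[rjof.za]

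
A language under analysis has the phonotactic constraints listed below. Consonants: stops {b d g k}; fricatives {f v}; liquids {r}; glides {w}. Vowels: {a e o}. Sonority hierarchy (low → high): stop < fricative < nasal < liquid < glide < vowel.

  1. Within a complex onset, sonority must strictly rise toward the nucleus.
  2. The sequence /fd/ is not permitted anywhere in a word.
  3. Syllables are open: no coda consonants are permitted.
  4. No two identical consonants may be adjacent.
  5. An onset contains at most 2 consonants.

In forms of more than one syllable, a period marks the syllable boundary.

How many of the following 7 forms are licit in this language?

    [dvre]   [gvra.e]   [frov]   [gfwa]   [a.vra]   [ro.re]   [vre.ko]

[dvre] — violates constraint 5: syllable 1 onset /dvr/ has 3 consonants (> 2) → illicit
[gvra.e] — violates constraint 5: syllable 1 onset /gvr/ has 3 consonants (> 2) → illicit
[frov] — violates constraint 3: syllable 1 coda /v/ has 1 consonant (> 0) → illicit
[gfwa] — violates constraint 5: syllable 1 onset /gfw/ has 3 consonants (> 2) → illicit
[a.vra] — σ1 onset /∅/, coda /∅/ ok; σ2 onset /vr/ (2→4 rises), coda /∅/ ok → licit
[ro.re] — σ1 onset /r/, coda /∅/ ok; σ2 onset /r/, coda /∅/ ok → licit
[vre.ko] — σ1 onset /vr/ (2→4 rises), coda /∅/ ok; σ2 onset /k/, coda /∅/ ok → licit
Licit: [a.vra], [ro.re], [vre.ko] → 3.

3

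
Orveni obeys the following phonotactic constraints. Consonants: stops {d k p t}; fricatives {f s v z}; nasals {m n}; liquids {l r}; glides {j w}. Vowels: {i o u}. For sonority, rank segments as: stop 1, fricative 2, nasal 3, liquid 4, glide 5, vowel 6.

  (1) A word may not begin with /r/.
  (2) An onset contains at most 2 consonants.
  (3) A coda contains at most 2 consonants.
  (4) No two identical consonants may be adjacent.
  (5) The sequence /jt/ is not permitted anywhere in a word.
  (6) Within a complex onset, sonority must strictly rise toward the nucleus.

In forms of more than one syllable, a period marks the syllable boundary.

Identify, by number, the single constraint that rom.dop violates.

1

rom.dop: word begins with /r/.
This is a violation of constraint 1: "A word may not begin with /r/."
The remaining constraints (2, 3, 4, 5, 6) are satisfied.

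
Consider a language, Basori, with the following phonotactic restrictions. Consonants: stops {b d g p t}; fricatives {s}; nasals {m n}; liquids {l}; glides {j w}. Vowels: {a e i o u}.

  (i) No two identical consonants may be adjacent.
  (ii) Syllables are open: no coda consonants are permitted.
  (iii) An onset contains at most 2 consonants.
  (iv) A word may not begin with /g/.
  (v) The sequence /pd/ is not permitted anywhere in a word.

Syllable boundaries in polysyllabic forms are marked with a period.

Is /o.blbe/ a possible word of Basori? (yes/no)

/o.blbe/ — violates constraint (iii): syllable 2 onset /blb/ has 3 consonants (> 2) → ill-formed

no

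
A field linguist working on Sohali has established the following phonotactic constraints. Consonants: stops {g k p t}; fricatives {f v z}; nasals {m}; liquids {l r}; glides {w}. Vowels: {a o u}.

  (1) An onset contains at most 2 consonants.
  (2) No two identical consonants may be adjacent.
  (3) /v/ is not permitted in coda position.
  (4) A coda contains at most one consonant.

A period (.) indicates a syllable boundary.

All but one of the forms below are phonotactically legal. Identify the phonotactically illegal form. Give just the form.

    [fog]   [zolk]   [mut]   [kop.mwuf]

[zolk]

[fog] — σ1 onset /f/, coda /g/ ok → phonotactically legal
[zolk] — violates constraint 4: syllable 1 coda /lk/ has 2 consonants (> 1) → phonotactically illegal
[mut] — σ1 onset /m/, coda /t/ ok → phonotactically legal
[kop.mwuf] — σ1 onset /k/, coda /p/ ok; σ2 onset /mw/ (2C), coda /f/ ok → phonotactically legal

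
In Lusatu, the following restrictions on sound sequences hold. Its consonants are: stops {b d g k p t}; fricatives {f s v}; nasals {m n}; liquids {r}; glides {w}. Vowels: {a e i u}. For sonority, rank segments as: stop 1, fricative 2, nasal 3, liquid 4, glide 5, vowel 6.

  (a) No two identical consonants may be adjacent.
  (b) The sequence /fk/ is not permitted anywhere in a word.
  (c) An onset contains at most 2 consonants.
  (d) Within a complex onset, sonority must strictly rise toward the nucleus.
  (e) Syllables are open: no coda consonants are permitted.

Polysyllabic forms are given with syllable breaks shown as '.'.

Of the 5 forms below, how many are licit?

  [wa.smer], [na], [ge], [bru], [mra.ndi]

[wa.smer] — violates constraint (e): syllable 2 coda /r/ has 1 consonant (> 0) → illicit
[na] — σ1 onset /n/, coda /∅/ ok → licit
[ge] — σ1 onset /g/, coda /∅/ ok → licit
[bru] — σ1 onset /br/ (1→4 rises), coda /∅/ ok → licit
[mra.ndi] — violates constraint (d): syllable 2 onset /nd/: /n/ (nasal, 3) → /d/ (stop, 1) does not rise → illicit
Licit: [na], [ge], [bru] → 3.

3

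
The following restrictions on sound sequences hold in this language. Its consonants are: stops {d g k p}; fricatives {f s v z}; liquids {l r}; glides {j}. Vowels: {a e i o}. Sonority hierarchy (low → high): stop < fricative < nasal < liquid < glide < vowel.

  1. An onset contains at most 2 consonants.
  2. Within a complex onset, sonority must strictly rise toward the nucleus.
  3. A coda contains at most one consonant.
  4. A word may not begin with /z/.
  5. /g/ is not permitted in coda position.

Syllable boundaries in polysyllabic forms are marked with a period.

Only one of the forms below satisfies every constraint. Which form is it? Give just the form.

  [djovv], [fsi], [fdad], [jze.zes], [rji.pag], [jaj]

[djovv] — violates constraint 3: syllable 1 coda /vv/ has 2 consonants (> 1) → ill-formed
[fsi] — violates constraint 2: syllable 1 onset /fs/: /f/ (fricative, 2) → /s/ (fricative, 2) does not rise → ill-formed
[fdad] — violates constraint 2: syllable 1 onset /fd/: /f/ (fricative, 2) → /d/ (stop, 1) does not rise → ill-formed
[jze.zes] — violates constraint 2: syllable 1 onset /jz/: /j/ (glide, 5) → /z/ (fricative, 2) does not rise → ill-formed
[rji.pag] — violates constraint 5: syllable 2 coda contains /g/ → ill-formed
[jaj] — σ1 onset /j/, coda /j/ ok → well-formed

[jaj]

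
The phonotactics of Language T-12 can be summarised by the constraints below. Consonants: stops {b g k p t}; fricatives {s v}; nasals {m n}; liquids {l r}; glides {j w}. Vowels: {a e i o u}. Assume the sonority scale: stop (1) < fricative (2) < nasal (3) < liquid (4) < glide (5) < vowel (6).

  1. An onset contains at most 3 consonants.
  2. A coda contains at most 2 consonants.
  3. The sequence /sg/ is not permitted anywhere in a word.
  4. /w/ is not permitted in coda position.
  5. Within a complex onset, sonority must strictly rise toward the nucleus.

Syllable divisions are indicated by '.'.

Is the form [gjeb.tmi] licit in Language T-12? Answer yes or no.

yes

[gjeb.tmi] — σ1 onset /gj/ (1→5 rises), coda /b/ ok; σ2 onset /tm/ (1→3 rises), coda /∅/ ok → licit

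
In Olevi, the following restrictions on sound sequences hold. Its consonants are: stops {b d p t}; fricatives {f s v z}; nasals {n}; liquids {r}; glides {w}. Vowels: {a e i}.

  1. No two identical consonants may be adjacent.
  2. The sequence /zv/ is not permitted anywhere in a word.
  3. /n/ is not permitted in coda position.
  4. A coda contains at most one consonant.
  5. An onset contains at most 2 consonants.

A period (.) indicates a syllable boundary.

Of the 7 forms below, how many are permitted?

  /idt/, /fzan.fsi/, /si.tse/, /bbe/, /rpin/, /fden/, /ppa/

/idt/ — violates constraint 4: syllable 1 coda /dt/ has 2 consonants (> 1) → not permitted
/fzan.fsi/ — violates constraint 3: syllable 1 coda contains /n/ → not permitted
/si.tse/ — σ1 onset /s/, coda /∅/ ok; σ2 onset /ts/ (2C), coda /∅/ ok → permitted
/bbe/ — violates constraint 1: adjacent identical consonants /bb/ → not permitted
/rpin/ — violates constraint 3: syllable 1 coda contains /n/ → not permitted
/fden/ — violates constraint 3: syllable 1 coda contains /n/ → not permitted
/ppa/ — violates constraint 1: adjacent identical consonants /pp/ → not permitted
Permitted: /si.tse/ → 1.

1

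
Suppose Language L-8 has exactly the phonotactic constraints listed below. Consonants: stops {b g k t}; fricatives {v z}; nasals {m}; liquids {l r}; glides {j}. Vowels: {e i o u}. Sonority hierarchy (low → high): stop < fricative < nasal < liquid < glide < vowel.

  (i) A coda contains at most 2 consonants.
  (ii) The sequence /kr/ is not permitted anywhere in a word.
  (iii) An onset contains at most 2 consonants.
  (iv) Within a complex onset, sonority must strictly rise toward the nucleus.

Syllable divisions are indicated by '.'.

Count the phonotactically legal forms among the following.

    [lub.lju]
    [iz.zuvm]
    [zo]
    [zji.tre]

[lub.lju] — σ1 onset /l/, coda /b/ ok; σ2 onset /lj/ (4→5 rises), coda /∅/ ok → phonotactically legal
[iz.zuvm] — σ1 onset /∅/, coda /z/ ok; σ2 onset /z/, coda /vm/ (2C) ok → phonotactically legal
[zo] — σ1 onset /z/, coda /∅/ ok → phonotactically legal
[zji.tre] — σ1 onset /zj/ (2→5 rises), coda /∅/ ok; σ2 onset /tr/ (1→4 rises), coda /∅/ ok → phonotactically legal
Phonotactically legal: [lub.lju], [iz.zuvm], [zo], [zji.tre] → 4.

4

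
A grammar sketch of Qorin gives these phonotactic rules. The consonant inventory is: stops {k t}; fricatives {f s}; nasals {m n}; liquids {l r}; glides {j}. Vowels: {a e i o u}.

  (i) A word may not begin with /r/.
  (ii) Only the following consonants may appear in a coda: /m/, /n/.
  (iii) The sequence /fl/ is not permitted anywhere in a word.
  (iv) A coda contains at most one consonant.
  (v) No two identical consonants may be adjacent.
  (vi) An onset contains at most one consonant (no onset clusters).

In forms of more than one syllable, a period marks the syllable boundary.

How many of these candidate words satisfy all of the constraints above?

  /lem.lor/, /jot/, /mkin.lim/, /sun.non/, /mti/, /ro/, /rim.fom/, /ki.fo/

1

/lem.lor/ — violates constraint (ii): syllable 2 coda contains /r/, which is not a licensed coda consonant → ill-formed
/jot/ — violates constraint (ii): syllable 1 coda contains /t/, which is not a licensed coda consonant → ill-formed
/mkin.lim/ — violates constraint (vi): syllable 1 onset /mk/ has 2 consonants (> 1) → ill-formed
/sun.non/ — violates constraint (v): adjacent identical consonants /nn/ → ill-formed
/mti/ — violates constraint (vi): syllable 1 onset /mt/ has 2 consonants (> 1) → ill-formed
/ro/ — violates constraint (i): word begins with /r/ → ill-formed
/rim.fom/ — violates constraint (i): word begins with /r/ → ill-formed
/ki.fo/ — σ1 onset /k/, coda /∅/ ok; σ2 onset /f/, coda /∅/ ok → well-formed
Well-formed: /ki.fo/ → 1.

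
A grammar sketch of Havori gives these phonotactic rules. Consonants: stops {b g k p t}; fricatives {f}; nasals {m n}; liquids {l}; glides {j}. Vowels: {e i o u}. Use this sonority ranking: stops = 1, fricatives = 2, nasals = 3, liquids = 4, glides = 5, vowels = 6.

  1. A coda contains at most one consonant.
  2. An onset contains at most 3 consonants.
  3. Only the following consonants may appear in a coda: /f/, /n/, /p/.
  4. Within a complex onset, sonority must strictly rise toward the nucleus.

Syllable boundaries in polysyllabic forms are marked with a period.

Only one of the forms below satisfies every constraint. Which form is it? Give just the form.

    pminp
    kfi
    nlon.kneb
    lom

pminp — violates constraint 1: syllable 1 coda /np/ has 2 consonants (> 1) → phonotactically illegal
kfi — σ1 onset /kf/ (1→2 rises), coda /∅/ ok → phonotactically legal
nlon.kneb — violates constraint 3: syllable 2 coda contains /b/, which is not a licensed coda consonant → phonotactically illegal
lom — violates constraint 3: syllable 1 coda contains /m/, which is not a licensed coda consonant → phonotactically illegal

kfi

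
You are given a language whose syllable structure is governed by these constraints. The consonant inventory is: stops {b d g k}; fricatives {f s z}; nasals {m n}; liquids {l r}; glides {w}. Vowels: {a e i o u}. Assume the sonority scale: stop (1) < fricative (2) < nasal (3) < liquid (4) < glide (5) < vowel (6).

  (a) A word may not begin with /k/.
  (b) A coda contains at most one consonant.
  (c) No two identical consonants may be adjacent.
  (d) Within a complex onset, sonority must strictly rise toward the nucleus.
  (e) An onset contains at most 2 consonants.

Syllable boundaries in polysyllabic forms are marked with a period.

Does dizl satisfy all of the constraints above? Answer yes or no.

no

dizl — violates constraint (b): syllable 1 coda /zl/ has 2 consonants (> 1) → ill-formed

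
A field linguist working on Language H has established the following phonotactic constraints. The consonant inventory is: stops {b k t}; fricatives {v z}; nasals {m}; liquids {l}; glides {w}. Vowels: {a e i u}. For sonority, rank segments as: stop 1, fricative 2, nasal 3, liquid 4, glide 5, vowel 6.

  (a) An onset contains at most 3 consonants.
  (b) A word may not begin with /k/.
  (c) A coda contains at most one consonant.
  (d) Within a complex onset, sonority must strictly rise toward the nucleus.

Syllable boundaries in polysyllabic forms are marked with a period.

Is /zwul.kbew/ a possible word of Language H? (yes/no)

/zwul.kbew/ — violates constraint (d): syllable 2 onset /kb/: /k/ (stop, 1) → /b/ (stop, 1) does not rise → not permitted

no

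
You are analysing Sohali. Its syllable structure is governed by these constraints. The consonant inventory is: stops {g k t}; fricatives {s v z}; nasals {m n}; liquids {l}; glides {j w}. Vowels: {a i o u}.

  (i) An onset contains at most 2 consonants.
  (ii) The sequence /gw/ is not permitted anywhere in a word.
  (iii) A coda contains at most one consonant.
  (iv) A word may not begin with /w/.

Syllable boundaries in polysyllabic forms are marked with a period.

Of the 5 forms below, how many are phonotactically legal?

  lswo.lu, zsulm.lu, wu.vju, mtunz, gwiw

lswo.lu — violates constraint (i): syllable 1 onset /lsw/ has 3 consonants (> 2) → phonotactically illegal
zsulm.lu — violates constraint (iii): syllable 1 coda /lm/ has 2 consonants (> 1) → phonotactically illegal
wu.vju — violates constraint (iv): word begins with /w/ → phonotactically illegal
mtunz — violates constraint (iii): syllable 1 coda /nz/ has 2 consonants (> 1) → phonotactically illegal
gwiw — violates constraint (ii): contains banned sequence /gw/ → phonotactically illegal
No form is phonotactically legal → 0.

0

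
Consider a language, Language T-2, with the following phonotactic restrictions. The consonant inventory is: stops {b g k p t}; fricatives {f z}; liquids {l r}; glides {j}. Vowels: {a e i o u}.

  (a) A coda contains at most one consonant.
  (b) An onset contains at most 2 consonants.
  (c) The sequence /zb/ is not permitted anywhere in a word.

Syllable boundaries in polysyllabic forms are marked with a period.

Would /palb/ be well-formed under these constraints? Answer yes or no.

no

/palb/ — violates constraint (a): syllable 1 coda /lb/ has 2 consonants (> 1) → ill-formed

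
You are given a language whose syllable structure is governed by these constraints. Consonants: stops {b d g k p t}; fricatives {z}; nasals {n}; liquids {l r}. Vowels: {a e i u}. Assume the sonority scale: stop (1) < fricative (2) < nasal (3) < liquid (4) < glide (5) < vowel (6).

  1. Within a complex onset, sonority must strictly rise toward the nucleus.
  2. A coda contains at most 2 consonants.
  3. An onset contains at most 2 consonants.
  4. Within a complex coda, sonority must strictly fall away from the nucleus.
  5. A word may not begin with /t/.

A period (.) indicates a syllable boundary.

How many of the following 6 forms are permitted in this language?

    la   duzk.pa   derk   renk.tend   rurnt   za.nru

5

la — σ1 onset /l/, coda /∅/ ok → permitted
duzk.pa — σ1 onset /d/, coda /zk/ (2→1 falls) ok; σ2 onset /p/, coda /∅/ ok → permitted
derk — σ1 onset /d/, coda /rk/ (4→1 falls) ok → permitted
renk.tend — σ1 onset /r/, coda /nk/ (3→1 falls) ok; σ2 onset /t/, coda /nd/ (3→1 falls) ok → permitted
rurnt — violates constraint 2: syllable 1 coda /rnt/ has 3 consonants (> 2) → not permitted
za.nru — σ1 onset /z/, coda /∅/ ok; σ2 onset /nr/ (3→4 rises), coda /∅/ ok → permitted
Permitted: la, duzk.pa, derk, renk.tend, za.nru → 5.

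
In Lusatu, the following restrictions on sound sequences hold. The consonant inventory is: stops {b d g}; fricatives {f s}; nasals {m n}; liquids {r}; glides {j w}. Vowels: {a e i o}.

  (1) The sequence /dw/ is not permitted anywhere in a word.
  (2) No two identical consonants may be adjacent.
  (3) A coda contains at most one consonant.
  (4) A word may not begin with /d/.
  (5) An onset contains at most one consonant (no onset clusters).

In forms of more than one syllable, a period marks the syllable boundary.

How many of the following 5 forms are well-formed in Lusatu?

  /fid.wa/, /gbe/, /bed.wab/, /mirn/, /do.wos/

0

/fid.wa/ — violates constraint 1: contains banned sequence /dw/ → ill-formed
/gbe/ — violates constraint 5: syllable 1 onset /gb/ has 2 consonants (> 1) → ill-formed
/bed.wab/ — violates constraint 1: contains banned sequence /dw/ → ill-formed
/mirn/ — violates constraint 3: syllable 1 coda /rn/ has 2 consonants (> 1) → ill-formed
/do.wos/ — violates constraint 4: word begins with /d/ → ill-formed
No form is well-formed → 0.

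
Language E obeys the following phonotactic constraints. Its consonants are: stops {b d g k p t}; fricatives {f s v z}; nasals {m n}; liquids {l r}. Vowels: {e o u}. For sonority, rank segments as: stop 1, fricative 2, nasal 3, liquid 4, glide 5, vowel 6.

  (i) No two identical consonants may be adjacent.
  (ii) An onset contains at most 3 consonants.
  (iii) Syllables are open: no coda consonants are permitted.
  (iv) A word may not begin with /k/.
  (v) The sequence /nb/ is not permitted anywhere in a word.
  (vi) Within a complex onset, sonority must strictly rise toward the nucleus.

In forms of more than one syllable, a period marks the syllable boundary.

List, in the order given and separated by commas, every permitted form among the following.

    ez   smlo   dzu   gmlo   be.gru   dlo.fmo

ez — violates constraint (iii): syllable 1 coda /z/ has 1 consonant (> 0) → not permitted
smlo — σ1 onset /sml/ (2→3→4 rises), coda /∅/ ok → permitted
dzu — σ1 onset /dz/ (1→2 rises), coda /∅/ ok → permitted
gmlo — σ1 onset /gml/ (1→3→4 rises), coda /∅/ ok → permitted
be.gru — σ1 onset /b/, coda /∅/ ok; σ2 onset /gr/ (1→4 rises), coda /∅/ ok → permitted
dlo.fmo — σ1 onset /dl/ (1→4 rises), coda /∅/ ok; σ2 onset /fm/ (2→3 rises), coda /∅/ ok → permitted

smlo, dzu, gmlo, be.gru, dlo.fmo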